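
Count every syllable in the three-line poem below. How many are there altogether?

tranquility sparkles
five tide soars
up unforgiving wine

15

Line 1: tranquility (4), sparkles (2) → 6
Line 2: five (1), tide (1), soars (1) → 3
Line 3: up (1), unforgiving (4), wine (1) → 6
Total: 6 + 3 + 6 = 15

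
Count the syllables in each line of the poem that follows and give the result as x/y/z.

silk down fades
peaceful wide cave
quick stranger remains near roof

3/4/7

Line 1: silk (1), down (1), fades (1) → 3
Line 2: peaceful (2), wide (1), cave (1) → 4
Line 3: quick (1), stranger (2), remains (2), near (1), roof (1) → 7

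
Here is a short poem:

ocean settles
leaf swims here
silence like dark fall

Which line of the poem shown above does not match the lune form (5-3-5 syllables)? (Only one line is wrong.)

Line 1

Line 1: "ocean settles": 2+2 = 4 (expected 5)
Line 2: "leaf swims here": 1+1+1 = 3 ✓
Line 3: "silence like dark fall": 2+1+1+1 = 5 ✓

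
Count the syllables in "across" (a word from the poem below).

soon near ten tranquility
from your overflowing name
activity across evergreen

2

"across" has 2 syllables.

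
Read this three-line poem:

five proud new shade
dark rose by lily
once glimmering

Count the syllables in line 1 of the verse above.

Line 1: five (1), proud (1), new (1), shade (1) → 4

4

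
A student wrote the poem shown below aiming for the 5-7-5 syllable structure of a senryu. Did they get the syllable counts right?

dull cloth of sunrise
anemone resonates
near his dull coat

Line 1: "dull cloth of sunrise": 1+1+1+2 = 5 ✓
Line 2: "anemone resonates": 4+3 = 7 ✓
Line 3: "near his dull coat": 1+1+1+1 = 4 (expected 5)

No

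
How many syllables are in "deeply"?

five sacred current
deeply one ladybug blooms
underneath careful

2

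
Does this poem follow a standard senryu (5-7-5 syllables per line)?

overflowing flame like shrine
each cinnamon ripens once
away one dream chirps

Line 1: overflowing (4), flame (1), like (1), shrine (1) → 7 (expected 5)
Line 2: each (1), cinnamon (3), ripens (2), once (1) → 7 ✓
Line 3: away (2), one (1), dream (1), chirps (1) → 5 ✓

No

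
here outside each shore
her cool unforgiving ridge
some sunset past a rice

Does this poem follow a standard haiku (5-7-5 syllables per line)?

No

Line 1: here(1) + outside(2) + each(1) + shore(1) = 5 ✓
Line 2: her(1) + cool(1) + unforgiving(4) + ridge(1) = 7 ✓
Line 3: some(1) + sunset(2) + past(1) + a(1) + rice(1) = 6 (expected 5)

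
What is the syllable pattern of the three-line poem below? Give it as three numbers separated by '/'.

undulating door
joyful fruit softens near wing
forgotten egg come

Line 1: undulating (4), door (1) → 5
Line 2: joyful (2), fruit (1), softens (2), near (1), wing (1) → 7
Line 3: forgotten (3), egg (1), come (1) → 5

5/7/5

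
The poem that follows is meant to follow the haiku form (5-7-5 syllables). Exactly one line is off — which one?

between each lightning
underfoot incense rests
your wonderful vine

Line 1: between (2), each (1), lightning (2) → 5 ✓
Line 2: underfoot (3), incense (2), rests (1) → 6 (expected 7)
Line 3: your (1), wonderful (3), vine (1) → 5 ✓

The second line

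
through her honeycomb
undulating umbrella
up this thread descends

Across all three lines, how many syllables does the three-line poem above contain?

Line 1: through(1) + her(1) + honeycomb(3) = 5
Line 2: undulating(4) + umbrella(3) = 7
Line 3: up(1) + this(1) + thread(1) + descends(2) = 5
Total: 5 + 7 + 5 = 17

17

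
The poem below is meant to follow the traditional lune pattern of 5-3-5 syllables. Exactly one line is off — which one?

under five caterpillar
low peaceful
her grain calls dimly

Line 1: under (2), five (1), caterpillar (4) → 7 (expected 5)
Line 2: low (1), peaceful (2) → 3 ✓
Line 3: her (1), grain (1), calls (1), dimly (2) → 5 ✓

The first line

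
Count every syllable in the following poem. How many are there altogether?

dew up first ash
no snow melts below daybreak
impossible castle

Line 1: "dew up first ash": 1+1+1+1 = 4
Line 2: "no snow melts below daybreak": 1+1+1+2+2 = 7
Line 3: "impossible castle": 4+2 = 6
Total: 4 + 7 + 6 = 17

17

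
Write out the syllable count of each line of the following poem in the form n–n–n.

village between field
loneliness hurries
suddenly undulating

Line 1: village (2), between (2), field (1) → 5
Line 2: loneliness (3), hurries (2) → 5
Line 3: suddenly (3), undulating (4) → 7

5–5–7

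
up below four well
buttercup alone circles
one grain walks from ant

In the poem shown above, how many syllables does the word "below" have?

2

"below" has 2 syllables.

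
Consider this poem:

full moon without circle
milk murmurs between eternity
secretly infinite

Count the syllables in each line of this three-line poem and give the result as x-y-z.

6-9-6

Line 1: full(1) + moon(1) + without(2) + circle(2) = 6
Line 2: milk(1) + murmurs(2) + between(2) + eternity(4) = 9
Line 3: secretly(3) + infinite(3) = 6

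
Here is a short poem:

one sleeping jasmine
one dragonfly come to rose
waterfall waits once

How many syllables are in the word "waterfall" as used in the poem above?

3

"waterfall" has 3 syllables.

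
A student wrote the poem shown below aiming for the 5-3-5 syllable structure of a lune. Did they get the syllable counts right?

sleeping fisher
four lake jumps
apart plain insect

No

Line 1: sleeping (2), fisher (2) → 4 (expected 5)
Line 2: four (1), lake (1), jumps (1) → 3 ✓
Line 3: apart (2), plain (1), insect (2) → 5 ✓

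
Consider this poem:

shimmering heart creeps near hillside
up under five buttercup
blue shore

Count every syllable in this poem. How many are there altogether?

Line 1: shimmering (3), heart (1), creeps (1), near (1), hillside (2) → 8
Line 2: up (1), under (2), five (1), buttercup (3) → 7
Line 3: blue (1), shore (1) → 2
Total: 8 + 7 + 2 = 17

17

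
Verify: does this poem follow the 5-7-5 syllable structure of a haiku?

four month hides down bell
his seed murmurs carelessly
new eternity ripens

Line 1: "four month hides down bell": 1+1+1+1+1 = 5 ✓
Line 2: "his seed murmurs carelessly": 1+1+2+3 = 7 ✓
Line 3: "new eternity ripens": 1+4+2 = 7 (expected 5)

No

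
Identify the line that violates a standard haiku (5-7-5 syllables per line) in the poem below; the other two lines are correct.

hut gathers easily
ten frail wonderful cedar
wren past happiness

The first line

Line 1: hut(1) + gathers(2) + easily(3) = 6 (expected 5)
Line 2: ten(1) + frail(1) + wonderful(3) + cedar(2) = 7 ✓
Line 3: wren(1) + past(1) + happiness(3) = 5 ✓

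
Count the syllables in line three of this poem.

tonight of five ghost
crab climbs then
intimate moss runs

Line three: intimate(3) + moss(1) + runs(1) = 5

5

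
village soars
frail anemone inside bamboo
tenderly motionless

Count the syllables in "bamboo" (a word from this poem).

2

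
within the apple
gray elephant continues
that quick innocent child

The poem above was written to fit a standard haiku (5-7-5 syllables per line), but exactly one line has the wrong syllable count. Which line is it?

The third line

Line 1: within (2), the (1), apple (2) → 5 ✓
Line 2: gray (1), elephant (3), continues (3) → 7 ✓
Line 3: that (1), quick (1), innocent (3), child (1) → 6 (expected 5)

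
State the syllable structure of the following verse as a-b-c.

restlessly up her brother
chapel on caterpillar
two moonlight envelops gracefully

7-7-9

Line 1: restlessly (3), up (1), her (1), brother (2) → 7
Line 2: chapel (2), on (1), caterpillar (4) → 7
Line 3: two (1), moonlight (2), envelops (3), gracefully (3) → 9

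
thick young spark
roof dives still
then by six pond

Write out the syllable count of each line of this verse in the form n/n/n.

Line 1: thick (1), young (1), spark (1) → 3
Line 2: roof (1), dives (1), still (1) → 3
Line 3: then (1), by (1), six (1), pond (1) → 4

3/3/4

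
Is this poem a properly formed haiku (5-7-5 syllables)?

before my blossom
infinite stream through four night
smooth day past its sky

Line 1: before (2), my (1), blossom (2) → 5 ✓
Line 2: infinite (3), stream (1), through (1), four (1), night (1) → 7 ✓
Line 3: smooth (1), day (1), past (1), its (1), sky (1) → 5 ✓

Yes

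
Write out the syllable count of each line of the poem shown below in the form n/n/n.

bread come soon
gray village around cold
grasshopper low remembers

3/6/7

Line 1: "bread come soon": 1+1+1 = 3
Line 2: "gray village around cold": 1+2+2+1 = 6
Line 3: "grasshopper low remembers": 3+1+3 = 7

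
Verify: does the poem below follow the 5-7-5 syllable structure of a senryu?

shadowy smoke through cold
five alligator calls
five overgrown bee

No

Line 1: shadowy (3), smoke (1), through (1), cold (1) → 6 (expected 5)
Line 2: five (1), alligator (4), calls (1) → 6 (expected 7)
Line 3: five (1), overgrown (3), bee (1) → 5 ✓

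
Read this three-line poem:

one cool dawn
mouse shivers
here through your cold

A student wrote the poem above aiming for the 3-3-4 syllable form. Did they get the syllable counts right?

Line 1: "one cool dawn": 1+1+1 = 3 ✓
Line 2: "mouse shivers": 1+2 = 3 ✓
Line 3: "here through your cold": 1+1+1+1 = 4 ✓

Yes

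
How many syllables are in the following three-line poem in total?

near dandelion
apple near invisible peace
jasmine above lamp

18

Line 1: "near dandelion": 1+4 = 5
Line 2: "apple near invisible peace": 2+1+4+1 = 8
Line 3: "jasmine above lamp": 2+2+1 = 5
Total: 5 + 8 + 5 = 18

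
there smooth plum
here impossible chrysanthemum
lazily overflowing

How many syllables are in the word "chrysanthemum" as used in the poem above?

4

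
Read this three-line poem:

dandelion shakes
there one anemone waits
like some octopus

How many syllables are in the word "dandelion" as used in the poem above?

4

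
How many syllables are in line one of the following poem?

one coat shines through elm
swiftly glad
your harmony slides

5

Line one: "one coat shines through elm": 1+1+1+1+1 = 5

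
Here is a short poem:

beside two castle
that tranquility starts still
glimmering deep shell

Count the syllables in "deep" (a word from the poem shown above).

1

"deep" has 1 syllable.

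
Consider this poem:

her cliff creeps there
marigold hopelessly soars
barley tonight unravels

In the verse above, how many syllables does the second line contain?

7

The second line: marigold (3), hopelessly (3), soars (1) → 7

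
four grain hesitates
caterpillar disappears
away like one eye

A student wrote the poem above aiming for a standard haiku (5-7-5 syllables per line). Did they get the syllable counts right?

Line 1: "four grain hesitates": 1+1+3 = 5 ✓
Line 2: "caterpillar disappears": 4+3 = 7 ✓
Line 3: "away like one eye": 2+1+1+1 = 5 ✓

Yes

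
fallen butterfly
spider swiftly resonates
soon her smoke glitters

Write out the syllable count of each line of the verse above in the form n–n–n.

Line 1: "fallen butterfly": 2+3 = 5
Line 2: "spider swiftly resonates": 2+2+3 = 7
Line 3: "soon her smoke glitters": 1+1+1+2 = 5

5–7–5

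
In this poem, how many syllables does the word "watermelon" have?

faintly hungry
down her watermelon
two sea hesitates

"watermelon" has 4 syllables.

4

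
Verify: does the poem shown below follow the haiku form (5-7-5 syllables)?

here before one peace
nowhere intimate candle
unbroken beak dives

Yes

Line 1: here(1) + before(2) + one(1) + peace(1) = 5 ✓
Line 2: nowhere(2) + intimate(3) + candle(2) = 7 ✓
Line 3: unbroken(3) + beak(1) + dives(1) = 5 ✓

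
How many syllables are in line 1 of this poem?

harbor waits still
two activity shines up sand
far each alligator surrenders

4

Line 1: harbor(2) + waits(1) + still(1) = 4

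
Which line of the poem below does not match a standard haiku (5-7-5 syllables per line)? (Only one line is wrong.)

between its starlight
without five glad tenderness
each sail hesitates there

Line 3

Line 1: between (2), its (1), starlight (2) → 5 ✓
Line 2: without (2), five (1), glad (1), tenderness (3) → 7 ✓
Line 3: each (1), sail (1), hesitates (3), there (1) → 6 (expected 5)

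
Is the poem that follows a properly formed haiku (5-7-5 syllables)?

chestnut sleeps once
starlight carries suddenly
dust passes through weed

Line 1: "chestnut sleeps once": 2+1+1 = 4 (expected 5)
Line 2: "starlight carries suddenly": 2+2+3 = 7 ✓
Line 3: "dust passes through weed": 1+2+1+1 = 5 ✓

No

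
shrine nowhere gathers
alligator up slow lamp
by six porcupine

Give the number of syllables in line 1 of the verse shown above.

5

Line 1: "shrine nowhere gathers": 1+2+2 = 5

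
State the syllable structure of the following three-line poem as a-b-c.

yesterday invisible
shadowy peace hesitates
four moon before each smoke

7-7-6

Line 1: "yesterday invisible": 3+4 = 7
Line 2: "shadowy peace hesitates": 3+1+3 = 7
Line 3: "four moon before each smoke": 1+1+2+1+1 = 6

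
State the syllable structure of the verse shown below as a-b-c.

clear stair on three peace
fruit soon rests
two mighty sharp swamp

Line 1: clear(1) + stair(1) + on(1) + three(1) + peace(1) = 5
Line 2: fruit(1) + soon(1) + rests(1) = 3
Line 3: two(1) + mighty(2) + sharp(1) + swamp(1) = 5

5-3-5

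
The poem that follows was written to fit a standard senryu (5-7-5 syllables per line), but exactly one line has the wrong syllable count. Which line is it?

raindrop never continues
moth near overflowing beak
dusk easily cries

Line 1: "raindrop never continues": 2+2+3 = 7 (expected 5)
Line 2: "moth near overflowing beak": 1+1+4+1 = 7 ✓
Line 3: "dusk easily cries": 1+3+1 = 5 ✓

The first line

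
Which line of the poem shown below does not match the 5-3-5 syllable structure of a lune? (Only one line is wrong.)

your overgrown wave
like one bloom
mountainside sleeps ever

The third line

Line 1: "your overgrown wave": 1+3+1 = 5 ✓
Line 2: "like one bloom": 1+1+1 = 3 ✓
Line 3: "mountainside sleeps ever": 3+1+2 = 6 (expected 5)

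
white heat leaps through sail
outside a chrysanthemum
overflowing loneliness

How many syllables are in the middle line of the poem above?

7

The middle line: outside (2), a (1), chrysanthemum (4) → 7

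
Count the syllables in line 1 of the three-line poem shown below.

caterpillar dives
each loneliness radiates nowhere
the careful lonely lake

Line 1: caterpillar (4), dives (1) → 5

5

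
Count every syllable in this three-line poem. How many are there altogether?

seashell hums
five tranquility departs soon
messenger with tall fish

17

Line 1: seashell (2), hums (1) → 3
Line 2: five (1), tranquility (4), departs (2), soon (1) → 8
Line 3: messenger (3), with (1), tall (1), fish (1) → 6
Total: 3 + 8 + 6 = 17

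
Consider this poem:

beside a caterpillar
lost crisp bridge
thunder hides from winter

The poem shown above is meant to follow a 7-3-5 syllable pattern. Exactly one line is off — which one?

Line 3

Line 1: beside (2), a (1), caterpillar (4) → 7 ✓
Line 2: lost (1), crisp (1), bridge (1) → 3 ✓
Line 3: thunder (2), hides (1), from (1), winter (2) → 6 (expected 5)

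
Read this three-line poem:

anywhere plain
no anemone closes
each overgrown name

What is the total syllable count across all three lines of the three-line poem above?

16

Line 1: anywhere(3) + plain(1) = 4
Line 2: no(1) + anemone(4) + closes(2) = 7
Line 3: each(1) + overgrown(3) + name(1) = 5
Total: 4 + 7 + 5 = 16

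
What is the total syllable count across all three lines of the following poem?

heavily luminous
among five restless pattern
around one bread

Line 1: "heavily luminous": 3+3 = 6
Line 2: "among five restless pattern": 2+1+2+2 = 7
Line 3: "around one bread": 2+1+1 = 4
Total: 6 + 7 + 4 = 17

17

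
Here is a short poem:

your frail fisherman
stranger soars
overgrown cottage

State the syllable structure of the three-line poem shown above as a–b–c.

5–3–5

Line 1: your(1) + frail(1) + fisherman(3) = 5
Line 2: stranger(2) + soars(1) = 3
Line 3: overgrown(3) + cottage(2) = 5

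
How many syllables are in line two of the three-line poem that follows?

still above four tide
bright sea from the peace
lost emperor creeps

Line two: bright (1), sea (1), from (1), the (1), peace (1) → 5

5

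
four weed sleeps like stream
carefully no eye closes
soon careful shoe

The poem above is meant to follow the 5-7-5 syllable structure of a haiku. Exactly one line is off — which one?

Line 1: four(1) + weed(1) + sleeps(1) + like(1) + stream(1) = 5 ✓
Line 2: carefully(3) + no(1) + eye(1) + closes(2) = 7 ✓
Line 3: soon(1) + careful(2) + shoe(1) = 4 (expected 5)

Line 3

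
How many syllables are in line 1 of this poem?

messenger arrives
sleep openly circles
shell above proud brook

Line 1: "messenger arrives": 3+2 = 5

5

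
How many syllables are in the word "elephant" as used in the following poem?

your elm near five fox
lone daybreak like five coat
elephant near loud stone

3

"elephant" has 3 syllables.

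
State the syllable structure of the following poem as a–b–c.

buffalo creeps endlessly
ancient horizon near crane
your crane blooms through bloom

Line 1: buffalo (3), creeps (1), endlessly (3) → 7
Line 2: ancient (2), horizon (3), near (1), crane (1) → 7
Line 3: your (1), crane (1), blooms (1), through (1), bloom (1) → 5

7–7–5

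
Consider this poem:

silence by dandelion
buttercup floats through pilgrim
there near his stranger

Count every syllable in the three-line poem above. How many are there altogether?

Line 1: silence (2), by (1), dandelion (4) → 7
Line 2: buttercup (3), floats (1), through (1), pilgrim (2) → 7
Line 3: there (1), near (1), his (1), stranger (2) → 5
Total: 7 + 7 + 5 = 19

19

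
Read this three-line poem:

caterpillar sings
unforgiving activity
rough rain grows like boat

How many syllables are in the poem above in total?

Line 1: caterpillar(4) + sings(1) = 5
Line 2: unforgiving(4) + activity(4) = 8
Line 3: rough(1) + rain(1) + grows(1) + like(1) + boat(1) = 5
Total: 5 + 8 + 5 = 18

18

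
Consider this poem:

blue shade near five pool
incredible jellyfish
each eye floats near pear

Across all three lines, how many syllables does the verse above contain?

17

Line 1: blue (1), shade (1), near (1), five (1), pool (1) → 5
Line 2: incredible (4), jellyfish (3) → 7
Line 3: each (1), eye (1), floats (1), near (1), pear (1) → 5
Total: 5 + 7 + 5 = 17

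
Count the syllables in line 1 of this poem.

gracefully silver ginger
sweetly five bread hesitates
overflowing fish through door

7

Line 1: "gracefully silver ginger": 3+2+2 = 7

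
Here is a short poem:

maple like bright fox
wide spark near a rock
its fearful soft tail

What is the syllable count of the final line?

5

The final line: "its fearful soft tail": 1+2+1+1 = 5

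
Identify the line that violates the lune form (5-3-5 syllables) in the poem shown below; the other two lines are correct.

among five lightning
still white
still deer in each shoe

Line 1: among(2) + five(1) + lightning(2) = 5 ✓
Line 2: still(1) + white(1) = 2 (expected 3)
Line 3: still(1) + deer(1) + in(1) + each(1) + shoe(1) = 5 ✓

The second line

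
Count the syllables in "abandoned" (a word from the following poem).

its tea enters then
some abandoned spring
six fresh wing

3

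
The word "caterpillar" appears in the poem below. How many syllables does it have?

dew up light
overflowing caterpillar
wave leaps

4

"caterpillar" has 4 syllables.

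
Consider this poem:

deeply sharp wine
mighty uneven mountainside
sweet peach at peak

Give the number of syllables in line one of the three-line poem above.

4

Line one: deeply(2) + sharp(1) + wine(1) = 4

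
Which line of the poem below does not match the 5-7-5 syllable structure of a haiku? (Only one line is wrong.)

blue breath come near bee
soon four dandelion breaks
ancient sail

Line 1: blue (1), breath (1), come (1), near (1), bee (1) → 5 ✓
Line 2: soon (1), four (1), dandelion (4), breaks (1) → 7 ✓
Line 3: ancient (2), sail (1) → 3 (expected 5)

The third line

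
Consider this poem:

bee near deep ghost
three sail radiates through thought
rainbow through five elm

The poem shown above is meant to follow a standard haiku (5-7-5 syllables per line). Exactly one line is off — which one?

The first line

Line 1: "bee near deep ghost": 1+1+1+1 = 4 (expected 5)
Line 2: "three sail radiates through thought": 1+1+3+1+1 = 7 ✓
Line 3: "rainbow through five elm": 2+1+1+1 = 5 ✓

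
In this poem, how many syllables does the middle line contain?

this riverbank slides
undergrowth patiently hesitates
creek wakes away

9

The middle line: undergrowth (3), patiently (3), hesitates (3) → 9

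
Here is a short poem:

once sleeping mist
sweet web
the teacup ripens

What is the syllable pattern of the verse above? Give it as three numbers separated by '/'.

Line 1: "once sleeping mist": 1+2+1 = 4
Line 2: "sweet web": 1+1 = 2
Line 3: "the teacup ripens": 1+2+2 = 5

4/2/5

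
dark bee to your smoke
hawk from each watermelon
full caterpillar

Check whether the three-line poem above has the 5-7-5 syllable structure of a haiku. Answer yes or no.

Line 1: dark (1), bee (1), to (1), your (1), smoke (1) → 5 ✓
Line 2: hawk (1), from (1), each (1), watermelon (4) → 7 ✓
Line 3: full (1), caterpillar (4) → 5 ✓

Yes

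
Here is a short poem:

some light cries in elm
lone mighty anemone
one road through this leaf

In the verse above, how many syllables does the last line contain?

5

The last line: one(1) + road(1) + through(1) + this(1) + leaf(1) = 5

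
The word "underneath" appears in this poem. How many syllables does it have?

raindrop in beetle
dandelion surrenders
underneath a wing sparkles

3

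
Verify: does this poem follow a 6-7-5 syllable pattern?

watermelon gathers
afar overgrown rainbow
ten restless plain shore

Line 1: "watermelon gathers": 4+2 = 6 ✓
Line 2: "afar overgrown rainbow": 2+3+2 = 7 ✓
Line 3: "ten restless plain shore": 1+2+1+1 = 5 ✓

Yes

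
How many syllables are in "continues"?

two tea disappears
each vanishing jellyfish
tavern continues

3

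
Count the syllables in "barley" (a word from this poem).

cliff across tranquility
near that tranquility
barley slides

2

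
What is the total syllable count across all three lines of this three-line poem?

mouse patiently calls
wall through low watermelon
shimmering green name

Line 1: mouse(1) + patiently(3) + calls(1) = 5
Line 2: wall(1) + through(1) + low(1) + watermelon(4) = 7
Line 3: shimmering(3) + green(1) + name(1) = 5
Total: 5 + 7 + 5 = 17

17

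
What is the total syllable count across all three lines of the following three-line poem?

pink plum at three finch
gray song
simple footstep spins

12

Line 1: "pink plum at three finch": 1+1+1+1+1 = 5
Line 2: "gray song": 1+1 = 2
Line 3: "simple footstep spins": 2+2+1 = 5
Total: 5 + 2 + 5 = 12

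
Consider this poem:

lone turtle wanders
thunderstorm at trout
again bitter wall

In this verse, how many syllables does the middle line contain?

The middle line: thunderstorm (3), at (1), trout (1) → 5

5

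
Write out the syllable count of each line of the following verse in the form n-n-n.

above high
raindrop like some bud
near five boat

3-5-3

Line 1: above (2), high (1) → 3
Line 2: raindrop (2), like (1), some (1), bud (1) → 5
Line 3: near (1), five (1), boat (1) → 3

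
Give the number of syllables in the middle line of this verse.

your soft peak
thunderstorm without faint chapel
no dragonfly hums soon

8

The middle line: thunderstorm (3), without (2), faint (1), chapel (2) → 8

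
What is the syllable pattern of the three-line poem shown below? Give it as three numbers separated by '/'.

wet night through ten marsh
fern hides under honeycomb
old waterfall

5/7/4

Line 1: "wet night through ten marsh": 1+1+1+1+1 = 5
Line 2: "fern hides under honeycomb": 1+1+2+3 = 7
Line 3: "old waterfall": 1+3 = 4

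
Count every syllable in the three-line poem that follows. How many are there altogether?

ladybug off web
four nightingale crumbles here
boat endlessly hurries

18

Line 1: "ladybug off web": 3+1+1 = 5
Line 2: "four nightingale crumbles here": 1+3+2+1 = 7
Line 3: "boat endlessly hurries": 1+3+2 = 6
Total: 5 + 7 + 6 = 18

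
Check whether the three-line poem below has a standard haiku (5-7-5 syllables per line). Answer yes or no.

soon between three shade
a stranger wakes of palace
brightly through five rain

Line 1: "soon between three shade": 1+2+1+1 = 5 ✓
Line 2: "a stranger wakes of palace": 1+2+1+1+2 = 7 ✓
Line 3: "brightly through five rain": 2+1+1+1 = 5 ✓

Yes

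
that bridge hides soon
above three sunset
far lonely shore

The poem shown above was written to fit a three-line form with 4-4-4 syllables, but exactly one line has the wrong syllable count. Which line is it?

The second line

Line 1: that (1), bridge (1), hides (1), soon (1) → 4 ✓
Line 2: above (2), three (1), sunset (2) → 5 (expected 4)
Line 3: far (1), lonely (2), shore (1) → 4 ✓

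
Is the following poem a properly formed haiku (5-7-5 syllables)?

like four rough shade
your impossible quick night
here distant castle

No

Line 1: like(1) + four(1) + rough(1) + shade(1) = 4 (expected 5)
Line 2: your(1) + impossible(4) + quick(1) + night(1) = 7 ✓
Line 3: here(1) + distant(2) + castle(2) = 5 ✓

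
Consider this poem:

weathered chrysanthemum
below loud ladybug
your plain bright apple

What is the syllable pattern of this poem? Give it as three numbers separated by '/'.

6/6/5

Line 1: "weathered chrysanthemum": 2+4 = 6
Line 2: "below loud ladybug": 2+1+3 = 6
Line 3: "your plain bright apple": 1+1+1+2 = 5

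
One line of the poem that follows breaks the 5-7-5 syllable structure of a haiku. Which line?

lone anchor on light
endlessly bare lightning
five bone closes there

Line 1: lone (1), anchor (2), on (1), light (1) → 5 ✓
Line 2: endlessly (3), bare (1), lightning (2) → 6 (expected 7)
Line 3: five (1), bone (1), closes (2), there (1) → 5 ✓

The second line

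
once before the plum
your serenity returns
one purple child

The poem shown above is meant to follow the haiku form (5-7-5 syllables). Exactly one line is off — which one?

The third line

Line 1: once(1) + before(2) + the(1) + plum(1) = 5 ✓
Line 2: your(1) + serenity(4) + returns(2) = 7 ✓
Line 3: one(1) + purple(2) + child(1) = 4 (expected 5)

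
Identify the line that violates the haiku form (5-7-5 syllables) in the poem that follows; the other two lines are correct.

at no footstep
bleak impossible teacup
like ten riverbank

The first line

Line 1: at(1) + no(1) + footstep(2) = 4 (expected 5)
Line 2: bleak(1) + impossible(4) + teacup(2) = 7 ✓
Line 3: like(1) + ten(1) + riverbank(3) = 5 ✓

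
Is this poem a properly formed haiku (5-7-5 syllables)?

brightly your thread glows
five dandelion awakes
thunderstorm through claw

Yes

Line 1: brightly (2), your (1), thread (1), glows (1) → 5 ✓
Line 2: five (1), dandelion (4), awakes (2) → 7 ✓
Line 3: thunderstorm (3), through (1), claw (1) → 5 ✓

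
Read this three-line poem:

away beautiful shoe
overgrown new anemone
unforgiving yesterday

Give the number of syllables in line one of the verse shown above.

6

Line one: "away beautiful shoe": 2+3+1 = 6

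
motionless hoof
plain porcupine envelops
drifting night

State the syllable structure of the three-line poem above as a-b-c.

4-7-3

Line 1: motionless(3) + hoof(1) = 4
Line 2: plain(1) + porcupine(3) + envelops(3) = 7
Line 3: drifting(2) + night(1) = 3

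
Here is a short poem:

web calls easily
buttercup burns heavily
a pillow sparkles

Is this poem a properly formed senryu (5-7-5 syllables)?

Yes

Line 1: "web calls easily": 1+1+3 = 5 ✓
Line 2: "buttercup burns heavily": 3+1+3 = 7 ✓
Line 3: "a pillow sparkles": 1+2+2 = 5 ✓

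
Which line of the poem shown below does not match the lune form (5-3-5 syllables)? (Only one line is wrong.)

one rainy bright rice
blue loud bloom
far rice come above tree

Line 1: "one rainy bright rice": 1+2+1+1 = 5 ✓
Line 2: "blue loud bloom": 1+1+1 = 3 ✓
Line 3: "far rice come above tree": 1+1+1+2+1 = 6 (expected 5)

Line 3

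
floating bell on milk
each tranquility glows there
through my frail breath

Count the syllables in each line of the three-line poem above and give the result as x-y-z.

Line 1: floating (2), bell (1), on (1), milk (1) → 5
Line 2: each (1), tranquility (4), glows (1), there (1) → 7
Line 3: through (1), my (1), frail (1), breath (1) → 4

5-7-4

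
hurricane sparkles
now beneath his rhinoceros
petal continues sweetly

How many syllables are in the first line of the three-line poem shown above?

5

The first line: hurricane (3), sparkles (2) → 5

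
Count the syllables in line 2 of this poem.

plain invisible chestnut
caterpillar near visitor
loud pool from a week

8

Line 2: caterpillar(4) + near(1) + visitor(3) = 8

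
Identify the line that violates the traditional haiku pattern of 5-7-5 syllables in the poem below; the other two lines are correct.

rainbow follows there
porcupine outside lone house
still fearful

The third line

Line 1: "rainbow follows there": 2+2+1 = 5 ✓
Line 2: "porcupine outside lone house": 3+2+1+1 = 7 ✓
Line 3: "still fearful": 1+2 = 3 (expected 5)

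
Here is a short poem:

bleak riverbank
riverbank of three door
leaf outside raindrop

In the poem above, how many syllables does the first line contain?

4

The first line: bleak (1), riverbank (3) → 4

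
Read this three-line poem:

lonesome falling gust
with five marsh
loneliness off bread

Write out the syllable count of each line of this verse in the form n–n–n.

Line 1: "lonesome falling gust": 2+2+1 = 5
Line 2: "with five marsh": 1+1+1 = 3
Line 3: "loneliness off bread": 3+1+1 = 5

5–3–5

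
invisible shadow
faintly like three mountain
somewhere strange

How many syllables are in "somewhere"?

2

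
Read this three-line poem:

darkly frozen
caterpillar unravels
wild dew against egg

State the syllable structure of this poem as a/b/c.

Line 1: darkly(2) + frozen(2) = 4
Line 2: caterpillar(4) + unravels(3) = 7
Line 3: wild(1) + dew(1) + against(2) + egg(1) = 5

4/7/5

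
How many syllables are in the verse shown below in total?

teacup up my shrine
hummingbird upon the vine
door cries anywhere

17

Line 1: teacup (2), up (1), my (1), shrine (1) → 5
Line 2: hummingbird (3), upon (2), the (1), vine (1) → 7
Line 3: door (1), cries (1), anywhere (3) → 5
Total: 5 + 7 + 5 = 17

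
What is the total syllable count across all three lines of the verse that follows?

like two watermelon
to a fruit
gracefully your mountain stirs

Line 1: "like two watermelon": 1+1+4 = 6
Line 2: "to a fruit": 1+1+1 = 3
Line 3: "gracefully your mountain stirs": 3+1+2+1 = 7
Total: 6 + 3 + 7 = 16

16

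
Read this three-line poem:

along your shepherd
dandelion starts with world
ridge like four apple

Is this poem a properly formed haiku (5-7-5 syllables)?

Yes

Line 1: along (2), your (1), shepherd (2) → 5 ✓
Line 2: dandelion (4), starts (1), with (1), world (1) → 7 ✓
Line 3: ridge (1), like (1), four (1), apple (2) → 5 ✓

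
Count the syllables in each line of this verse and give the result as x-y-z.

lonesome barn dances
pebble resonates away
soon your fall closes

5-7-5

Line 1: "lonesome barn dances": 2+1+2 = 5
Line 2: "pebble resonates away": 2+3+2 = 7
Line 3: "soon your fall closes": 1+1+1+2 = 5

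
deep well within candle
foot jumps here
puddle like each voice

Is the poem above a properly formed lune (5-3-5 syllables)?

No

Line 1: deep (1), well (1), within (2), candle (2) → 6 (expected 5)
Line 2: foot (1), jumps (1), here (1) → 3 ✓
Line 3: puddle (2), like (1), each (1), voice (1) → 5 ✓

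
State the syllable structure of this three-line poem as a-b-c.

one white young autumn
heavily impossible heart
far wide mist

Line 1: "one white young autumn": 1+1+1+2 = 5
Line 2: "heavily impossible heart": 3+4+1 = 8
Line 3: "far wide mist": 1+1+1 = 3

5-8-3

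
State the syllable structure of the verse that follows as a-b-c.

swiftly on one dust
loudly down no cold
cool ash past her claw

Line 1: swiftly(2) + on(1) + one(1) + dust(1) = 5
Line 2: loudly(2) + down(1) + no(1) + cold(1) = 5
Line 3: cool(1) + ash(1) + past(1) + her(1) + claw(1) = 5

5-5-5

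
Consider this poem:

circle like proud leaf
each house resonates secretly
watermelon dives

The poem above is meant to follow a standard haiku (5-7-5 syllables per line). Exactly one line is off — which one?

Line 1: "circle like proud leaf": 2+1+1+1 = 5 ✓
Line 2: "each house resonates secretly": 1+1+3+3 = 8 (expected 7)
Line 3: "watermelon dives": 4+1 = 5 ✓

Line 2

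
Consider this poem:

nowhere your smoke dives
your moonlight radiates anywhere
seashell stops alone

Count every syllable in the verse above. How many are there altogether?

Line 1: "nowhere your smoke dives": 2+1+1+1 = 5
Line 2: "your moonlight radiates anywhere": 1+2+3+3 = 9
Line 3: "seashell stops alone": 2+1+2 = 5
Total: 5 + 9 + 5 = 19

19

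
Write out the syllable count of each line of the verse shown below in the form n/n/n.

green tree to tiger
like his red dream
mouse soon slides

5/4/3

Line 1: green(1) + tree(1) + to(1) + tiger(2) = 5
Line 2: like(1) + his(1) + red(1) + dream(1) = 4
Line 3: mouse(1) + soon(1) + slides(1) = 3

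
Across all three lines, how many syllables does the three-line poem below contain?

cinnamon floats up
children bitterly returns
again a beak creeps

Line 1: "cinnamon floats up": 3+1+1 = 5
Line 2: "children bitterly returns": 2+3+2 = 7
Line 3: "again a beak creeps": 2+1+1+1 = 5
Total: 5 + 7 + 5 = 17

17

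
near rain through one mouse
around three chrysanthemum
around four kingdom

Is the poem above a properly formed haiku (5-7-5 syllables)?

Line 1: near (1), rain (1), through (1), one (1), mouse (1) → 5 ✓
Line 2: around (2), three (1), chrysanthemum (4) → 7 ✓
Line 3: around (2), four (1), kingdom (2) → 5 ✓

Yes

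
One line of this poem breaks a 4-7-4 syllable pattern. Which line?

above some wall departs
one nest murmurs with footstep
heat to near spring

The first line

Line 1: above(2) + some(1) + wall(1) + departs(2) = 6 (expected 4)
Line 2: one(1) + nest(1) + murmurs(2) + with(1) + footstep(2) = 7 ✓
Line 3: heat(1) + to(1) + near(1) + spring(1) = 4 ✓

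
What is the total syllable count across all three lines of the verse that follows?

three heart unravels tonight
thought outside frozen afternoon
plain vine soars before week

Line 1: three(1) + heart(1) + unravels(3) + tonight(2) = 7
Line 2: thought(1) + outside(2) + frozen(2) + afternoon(3) = 8
Line 3: plain(1) + vine(1) + soars(1) + before(2) + week(1) = 6
Total: 7 + 8 + 6 = 21

21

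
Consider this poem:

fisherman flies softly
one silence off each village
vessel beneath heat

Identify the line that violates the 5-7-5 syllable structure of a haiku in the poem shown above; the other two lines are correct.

Line 1: "fisherman flies softly": 3+1+2 = 6 (expected 5)
Line 2: "one silence off each village": 1+2+1+1+2 = 7 ✓
Line 3: "vessel beneath heat": 2+2+1 = 5 ✓

Line 1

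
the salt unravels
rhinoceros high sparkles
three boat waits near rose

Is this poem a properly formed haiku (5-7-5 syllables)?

Yes

Line 1: the (1), salt (1), unravels (3) → 5 ✓
Line 2: rhinoceros (4), high (1), sparkles (2) → 7 ✓
Line 3: three (1), boat (1), waits (1), near (1), rose (1) → 5 ✓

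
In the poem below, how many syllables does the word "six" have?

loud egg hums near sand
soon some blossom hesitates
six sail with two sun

1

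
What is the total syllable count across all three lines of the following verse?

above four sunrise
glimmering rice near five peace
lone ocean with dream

17

Line 1: above(2) + four(1) + sunrise(2) = 5
Line 2: glimmering(3) + rice(1) + near(1) + five(1) + peace(1) = 7
Line 3: lone(1) + ocean(2) + with(1) + dream(1) = 5
Total: 5 + 7 + 5 = 17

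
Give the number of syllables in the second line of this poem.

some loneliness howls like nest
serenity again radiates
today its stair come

9

The second line: "serenity again radiates": 4+2+3 = 9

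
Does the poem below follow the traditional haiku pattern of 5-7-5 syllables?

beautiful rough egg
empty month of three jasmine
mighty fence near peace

Yes

Line 1: beautiful (3), rough (1), egg (1) → 5 ✓
Line 2: empty (2), month (1), of (1), three (1), jasmine (2) → 7 ✓
Line 3: mighty (2), fence (1), near (1), peace (1) → 5 ✓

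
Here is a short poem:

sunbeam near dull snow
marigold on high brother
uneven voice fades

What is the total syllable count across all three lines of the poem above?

17

Line 1: sunbeam(2) + near(1) + dull(1) + snow(1) = 5
Line 2: marigold(3) + on(1) + high(1) + brother(2) = 7
Line 3: uneven(3) + voice(1) + fades(1) = 5
Total: 5 + 7 + 5 = 17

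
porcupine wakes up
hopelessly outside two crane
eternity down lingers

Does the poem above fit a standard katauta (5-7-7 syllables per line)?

Yes

Line 1: porcupine (3), wakes (1), up (1) → 5 ✓
Line 2: hopelessly (3), outside (2), two (1), crane (1) → 7 ✓
Line 3: eternity (4), down (1), lingers (2) → 7 ✓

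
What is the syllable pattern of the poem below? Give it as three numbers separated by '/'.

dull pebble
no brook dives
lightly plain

3/3/3

Line 1: dull(1) + pebble(2) = 3
Line 2: no(1) + brook(1) + dives(1) = 3
Line 3: lightly(2) + plain(1) = 3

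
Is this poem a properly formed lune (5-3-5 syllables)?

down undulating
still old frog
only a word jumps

Yes

Line 1: "down undulating": 1+4 = 5 ✓
Line 2: "still old frog": 1+1+1 = 3 ✓
Line 3: "only a word jumps": 2+1+1+1 = 5 ✓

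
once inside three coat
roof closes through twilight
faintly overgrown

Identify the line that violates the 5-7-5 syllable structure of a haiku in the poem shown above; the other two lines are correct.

Line 1: "once inside three coat": 1+2+1+1 = 5 ✓
Line 2: "roof closes through twilight": 1+2+1+2 = 6 (expected 7)
Line 3: "faintly overgrown": 2+3 = 5 ✓

The second line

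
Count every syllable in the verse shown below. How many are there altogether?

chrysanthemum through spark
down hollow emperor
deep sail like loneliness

18

Line 1: chrysanthemum (4), through (1), spark (1) → 6
Line 2: down (1), hollow (2), emperor (3) → 6
Line 3: deep (1), sail (1), like (1), loneliness (3) → 6
Total: 6 + 6 + 6 = 18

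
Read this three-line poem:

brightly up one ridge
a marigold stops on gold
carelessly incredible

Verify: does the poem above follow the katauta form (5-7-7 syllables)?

Line 1: "brightly up one ridge": 2+1+1+1 = 5 ✓
Line 2: "a marigold stops on gold": 1+3+1+1+1 = 7 ✓
Line 3: "carelessly incredible": 3+4 = 7 ✓

Yes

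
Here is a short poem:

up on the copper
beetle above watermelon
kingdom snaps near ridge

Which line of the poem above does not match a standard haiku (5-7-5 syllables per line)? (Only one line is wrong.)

Line 1: up(1) + on(1) + the(1) + copper(2) = 5 ✓
Line 2: beetle(2) + above(2) + watermelon(4) = 8 (expected 7)
Line 3: kingdom(2) + snaps(1) + near(1) + ridge(1) = 5 ✓

Line 2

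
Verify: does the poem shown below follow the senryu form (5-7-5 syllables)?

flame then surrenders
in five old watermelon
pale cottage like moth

Yes

Line 1: flame (1), then (1), surrenders (3) → 5 ✓
Line 2: in (1), five (1), old (1), watermelon (4) → 7 ✓
Line 3: pale (1), cottage (2), like (1), moth (1) → 5 ✓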